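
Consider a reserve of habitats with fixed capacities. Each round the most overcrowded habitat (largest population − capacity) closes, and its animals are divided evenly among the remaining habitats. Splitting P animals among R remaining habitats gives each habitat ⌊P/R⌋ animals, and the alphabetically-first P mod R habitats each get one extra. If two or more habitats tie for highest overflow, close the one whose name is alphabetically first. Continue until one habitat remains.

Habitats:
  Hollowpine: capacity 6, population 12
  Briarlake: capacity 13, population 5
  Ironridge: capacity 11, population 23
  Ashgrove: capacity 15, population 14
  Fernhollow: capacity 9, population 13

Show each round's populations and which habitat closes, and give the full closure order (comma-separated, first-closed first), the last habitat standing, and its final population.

Round 1: Ashgrove=14 Briarlake=5 Fernhollow=13 Hollowpine=12 Ironridge=23 → close Ironridge (overflow 12)
  23÷4 = 5 each, +1 to first 3
Round 2: Ashgrove=20 Briarlake=11 Fernhollow=19 Hollowpine=17 → close Hollowpine (overflow 11)
  17÷3 = 5 each, +1 to first 2
Round 3: Ashgrove=26 Briarlake=17 Fernhollow=24 → close Fernhollow (overflow 15)
  24÷2 = 12 each, +1 to first 0
Round 4: Ashgrove=38 Briarlake=29 → close Ashgrove (overflow 23)
  38÷1 = 38 each, +1 to first 0

Closure order: Ironridge, Hollowpine, Fernhollow, Ashgrove
Last habitat: Briarlake with 67 animals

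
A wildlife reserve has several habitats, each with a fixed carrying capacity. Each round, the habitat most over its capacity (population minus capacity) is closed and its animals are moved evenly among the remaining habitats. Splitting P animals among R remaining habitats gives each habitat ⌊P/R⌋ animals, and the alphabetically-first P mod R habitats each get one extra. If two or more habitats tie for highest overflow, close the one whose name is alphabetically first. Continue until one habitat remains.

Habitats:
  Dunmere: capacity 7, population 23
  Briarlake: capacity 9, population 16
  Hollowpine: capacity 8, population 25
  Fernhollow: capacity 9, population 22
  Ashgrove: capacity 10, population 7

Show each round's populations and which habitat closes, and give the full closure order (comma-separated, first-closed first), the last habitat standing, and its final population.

Closure order: Hollowpine, Dunmere, Fernhollow, Briarlake
Last habitat: Ashgrove with 93 animals

Round 1: Ashgrove=7 Briarlake=16 Dunmere=23 Fernhollow=22 Hollowpine=25 → close Hollowpine (overflow 17)
  25÷4 = 6 each, +1 to first 1
Round 2: Ashgrove=14 Briarlake=22 Dunmere=29 Fernhollow=28 → close Dunmere (overflow 22)
  29÷3 = 9 each, +1 to first 2
Round 3: Ashgrove=24 Briarlake=32 Fernhollow=37 → close Fernhollow (overflow 28)
  37÷2 = 18 each, +1 to first 1
Round 4: Ashgrove=43 Briarlake=50 → close Briarlake (overflow 41)
  50÷1 = 50 each, +1 to first 0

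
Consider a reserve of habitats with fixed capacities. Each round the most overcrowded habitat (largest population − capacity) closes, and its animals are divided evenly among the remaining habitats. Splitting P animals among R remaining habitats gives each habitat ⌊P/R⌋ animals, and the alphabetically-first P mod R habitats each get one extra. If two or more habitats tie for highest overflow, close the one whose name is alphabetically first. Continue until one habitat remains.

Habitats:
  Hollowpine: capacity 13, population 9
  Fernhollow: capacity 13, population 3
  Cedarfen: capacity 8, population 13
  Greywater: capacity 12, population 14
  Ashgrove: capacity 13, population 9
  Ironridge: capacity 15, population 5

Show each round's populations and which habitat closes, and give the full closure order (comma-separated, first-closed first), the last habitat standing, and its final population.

Round 1: Ashgrove=9 Cedarfen=13 Fernhollow=3 Greywater=14 Hollowpine=9 Ironridge=5 → close Cedarfen (overflow 5)
  13÷5 = 2 each, +1 to first 3
Round 2: Ashgrove=12 Fernhollow=6 Greywater=17 Hollowpine=11 Ironridge=7 → close Greywater (overflow 5)
  17÷4 = 4 each, +1 to first 1
Round 3: Ashgrove=17 Fernhollow=10 Hollowpine=15 Ironridge=11 → close Ashgrove (overflow 4)
  17÷3 = 5 each, +1 to first 2
Round 4: Fernhollow=16 Hollowpine=21 Ironridge=16 → close Hollowpine (overflow 8)
  21÷2 = 10 each, +1 to first 1
Round 5: Fernhollow=27 Ironridge=26 → close Fernhollow (overflow 14)
  27÷1 = 27 each, +1 to first 0

Closure order: Cedarfen, Greywater, Ashgrove, Hollowpine, Fernhollow
Last habitat: Ironridge with 53 animals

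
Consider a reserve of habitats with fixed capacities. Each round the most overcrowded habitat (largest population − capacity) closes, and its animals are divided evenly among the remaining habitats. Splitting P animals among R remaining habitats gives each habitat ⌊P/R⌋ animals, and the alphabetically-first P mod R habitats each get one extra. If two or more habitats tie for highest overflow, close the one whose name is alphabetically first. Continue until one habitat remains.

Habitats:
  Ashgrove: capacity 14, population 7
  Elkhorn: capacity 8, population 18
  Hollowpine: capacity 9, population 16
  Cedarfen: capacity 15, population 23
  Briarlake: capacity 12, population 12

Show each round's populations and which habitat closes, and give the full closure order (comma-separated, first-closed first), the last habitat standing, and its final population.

Round 1: Ashgrove=7 Briarlake=12 Cedarfen=23 Elkhorn=18 Hollowpine=16 → close Elkhorn (overflow 10)
  18÷4 = 4 each, +1 to first 2
Round 2: Ashgrove=12 Briarlake=17 Cedarfen=27 Hollowpine=20 → close Cedarfen (overflow 12)
  27÷3 = 9 each, +1 to first 0
Round 3: Ashgrove=21 Briarlake=26 Hollowpine=29 → close Hollowpine (overflow 20)
  29÷2 = 14 each, +1 to first 1
Round 4: Ashgrove=36 Briarlake=40 → close Briarlake (overflow 28)
  40÷1 = 40 each, +1 to first 0

Closure order: Elkhorn, Cedarfen, Hollowpine, Briarlake
Last habitat: Ashgrove with 76 animals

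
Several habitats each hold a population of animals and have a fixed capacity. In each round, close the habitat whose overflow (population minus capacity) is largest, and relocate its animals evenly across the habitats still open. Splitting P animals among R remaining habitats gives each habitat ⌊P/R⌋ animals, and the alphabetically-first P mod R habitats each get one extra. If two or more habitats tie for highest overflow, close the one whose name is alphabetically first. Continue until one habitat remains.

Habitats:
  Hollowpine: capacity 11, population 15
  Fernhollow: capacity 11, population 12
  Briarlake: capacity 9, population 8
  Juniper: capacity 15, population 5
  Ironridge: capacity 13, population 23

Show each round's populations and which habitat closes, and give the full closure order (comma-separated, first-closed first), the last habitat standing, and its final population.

Round 1: Briarlake=8 Fernhollow=12 Hollowpine=15 Ironridge=23 Juniper=5 → close Ironridge (overflow 10)
  23÷4 = 5 each, +1 to first 3
Round 2: Briarlake=14 Fernhollow=18 Hollowpine=21 Juniper=10 → close Hollowpine (overflow 10)
  21÷3 = 7 each, +1 to first 0
Round 3: Briarlake=21 Fernhollow=25 Juniper=17 → close Fernhollow (overflow 14)
  25÷2 = 12 each, +1 to first 1
Round 4: Briarlake=34 Juniper=29 → close Briarlake (overflow 25)
  34÷1 = 34 each, +1 to first 0

Closure order: Ironridge, Hollowpine, Fernhollow, Briarlake
Last habitat: Juniper with 63 animals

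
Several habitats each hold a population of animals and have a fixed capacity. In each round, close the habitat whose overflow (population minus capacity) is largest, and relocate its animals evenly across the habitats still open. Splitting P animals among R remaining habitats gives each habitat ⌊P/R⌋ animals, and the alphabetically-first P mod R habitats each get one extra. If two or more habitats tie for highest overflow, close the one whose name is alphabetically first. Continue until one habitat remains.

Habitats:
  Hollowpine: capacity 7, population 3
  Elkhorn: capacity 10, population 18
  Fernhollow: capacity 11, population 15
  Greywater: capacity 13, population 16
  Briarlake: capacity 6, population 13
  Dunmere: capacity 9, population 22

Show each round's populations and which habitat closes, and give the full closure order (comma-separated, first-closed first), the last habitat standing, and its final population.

Round 1: Briarlake=13 Dunmere=22 Elkhorn=18 Fernhollow=15 Greywater=16 Hollowpine=3 → close Dunmere (overflow 13)
  22÷5 = 4 each, +1 to first 2
Round 2: Briarlake=18 Elkhorn=23 Fernhollow=19 Greywater=20 Hollowpine=7 → close Elkhorn (overflow 13)
  23÷4 = 5 each, +1 to first 3
Round 3: Briarlake=24 Fernhollow=25 Greywater=26 Hollowpine=12 → close Briarlake (overflow 18)
  24÷3 = 8 each, +1 to first 0
Round 4: Fernhollow=33 Greywater=34 Hollowpine=20 → close Fernhollow (overflow 22)
  33÷2 = 16 each, +1 to first 1
Round 5: Greywater=51 Hollowpine=36 → close Greywater (overflow 38)
  51÷1 = 51 each, +1 to first 0

Closure order: Dunmere, Elkhorn, Briarlake, Fernhollow, Greywater
Last habitat: Hollowpine with 87 animals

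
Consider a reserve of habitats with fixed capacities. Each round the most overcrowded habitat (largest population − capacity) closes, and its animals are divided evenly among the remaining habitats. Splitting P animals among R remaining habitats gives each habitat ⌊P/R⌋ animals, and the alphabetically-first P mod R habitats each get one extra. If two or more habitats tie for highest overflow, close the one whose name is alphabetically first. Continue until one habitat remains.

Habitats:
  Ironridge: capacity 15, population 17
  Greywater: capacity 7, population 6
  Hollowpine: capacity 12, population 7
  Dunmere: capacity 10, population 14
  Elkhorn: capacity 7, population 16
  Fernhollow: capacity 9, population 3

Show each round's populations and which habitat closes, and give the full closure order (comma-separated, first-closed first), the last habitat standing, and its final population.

Round 1: Dunmere=14 Elkhorn=16 Fernhollow=3 Greywater=6 Hollowpine=7 Ironridge=17 → close Elkhorn (overflow 9)
  16÷5 = 3 each, +1 to first 1
Round 2: Dunmere=18 Fernhollow=6 Greywater=9 Hollowpine=10 Ironridge=20 → close Dunmere (overflow 8)
  18÷4 = 4 each, +1 to first 2
Round 3: Fernhollow=11 Greywater=14 Hollowpine=14 Ironridge=24 → close Ironridge (overflow 9)
  24÷3 = 8 each, +1 to first 0
Round 4: Fernhollow=19 Greywater=22 Hollowpine=22 → close Greywater (overflow 15)
  22÷2 = 11 each, +1 to first 0
Round 5: Fernhollow=30 Hollowpine=33 → close Fernhollow (overflow 21)
  30÷1 = 30 each, +1 to first 0

Closure order: Elkhorn, Dunmere, Ironridge, Greywater, Fernhollow
Last habitat: Hollowpine with 63 animals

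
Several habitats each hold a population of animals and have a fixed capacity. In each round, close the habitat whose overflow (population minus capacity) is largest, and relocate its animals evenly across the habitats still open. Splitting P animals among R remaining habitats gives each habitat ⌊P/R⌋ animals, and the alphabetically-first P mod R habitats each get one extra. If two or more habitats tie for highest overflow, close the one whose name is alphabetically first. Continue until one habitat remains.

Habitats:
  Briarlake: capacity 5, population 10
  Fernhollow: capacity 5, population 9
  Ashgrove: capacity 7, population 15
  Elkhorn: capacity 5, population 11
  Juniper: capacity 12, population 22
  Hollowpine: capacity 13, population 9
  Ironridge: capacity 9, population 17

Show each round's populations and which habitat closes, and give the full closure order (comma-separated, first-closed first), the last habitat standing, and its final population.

Round 1: Ashgrove=15 Briarlake=10 Elkhorn=11 Fernhollow=9 Hollowpine=9 Ironridge=17 Juniper=22 → close Juniper (overflow 10)
  22÷6 = 3 each, +1 to first 4
Round 2: Ashgrove=19 Briarlake=14 Elkhorn=15 Fernhollow=13 Hollowpine=12 Ironridge=20 → close Ashgrove (overflow 12)
  19÷5 = 3 each, +1 to first 4
Round 3: Briarlake=18 Elkhorn=19 Fernhollow=17 Hollowpine=16 Ironridge=23 → close Elkhorn (overflow 14)
  19÷4 = 4 each, +1 to first 3
Round 4: Briarlake=23 Fernhollow=22 Hollowpine=21 Ironridge=27 → close Briarlake (overflow 18)
  23÷3 = 7 each, +1 to first 2
Round 5: Fernhollow=30 Hollowpine=29 Ironridge=34 → close Fernhollow (overflow 25)
  30÷2 = 15 each, +1 to first 0
Round 6: Hollowpine=44 Ironridge=49 → close Ironridge (overflow 40)
  49÷1 = 49 each, +1 to first 0

Closure order: Juniper, Ashgrove, Elkhorn, Briarlake, Fernhollow, Ironridge
Last habitat: Hollowpine with 93 animals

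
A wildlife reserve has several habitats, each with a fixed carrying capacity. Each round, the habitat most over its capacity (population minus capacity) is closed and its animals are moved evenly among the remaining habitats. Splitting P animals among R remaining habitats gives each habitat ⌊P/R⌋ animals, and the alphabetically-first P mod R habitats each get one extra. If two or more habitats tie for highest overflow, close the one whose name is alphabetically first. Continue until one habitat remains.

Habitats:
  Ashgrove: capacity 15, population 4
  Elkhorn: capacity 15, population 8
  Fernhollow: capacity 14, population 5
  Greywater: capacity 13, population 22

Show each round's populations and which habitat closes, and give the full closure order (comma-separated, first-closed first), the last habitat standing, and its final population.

Round 1: Ashgrove=4 Elkhorn=8 Fernhollow=5 Greywater=22 → close Greywater (overflow 9)
  22÷3 = 7 each, +1 to first 1
Round 2: Ashgrove=12 Elkhorn=15 Fernhollow=12 → close Elkhorn (overflow 0)
  15÷2 = 7 each, +1 to first 1
Round 3: Ashgrove=20 Fernhollow=19 → close Ashgrove (overflow 5)
  20÷1 = 20 each, +1 to first 0

Closure order: Greywater, Elkhorn, Ashgrove
Last habitat: Fernhollow with 39 animals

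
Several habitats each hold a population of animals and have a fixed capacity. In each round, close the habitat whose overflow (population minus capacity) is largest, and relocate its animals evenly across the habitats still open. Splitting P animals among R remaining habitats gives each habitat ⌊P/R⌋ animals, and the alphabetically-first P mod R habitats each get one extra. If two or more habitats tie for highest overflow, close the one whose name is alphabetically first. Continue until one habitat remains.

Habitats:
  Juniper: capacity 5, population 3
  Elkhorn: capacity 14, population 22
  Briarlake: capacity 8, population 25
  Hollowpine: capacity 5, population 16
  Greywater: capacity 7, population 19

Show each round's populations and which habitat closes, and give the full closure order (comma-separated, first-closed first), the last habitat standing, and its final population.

Closure order: Briarlake, Greywater, Hollowpine, Elkhorn
Last habitat: Juniper with 85 animals

Round 1: Briarlake=25 Elkhorn=22 Greywater=19 Hollowpine=16 Juniper=3 → close Briarlake (overflow 17)
  25÷4 = 6 each, +1 to first 1
Round 2: Elkhorn=29 Greywater=25 Hollowpine=22 Juniper=9 → close Greywater (overflow 18)
  25÷3 = 8 each, +1 to first 1
Round 3: Elkhorn=38 Hollowpine=30 Juniper=17 → close Hollowpine (overflow 25)
  30÷2 = 15 each, +1 to first 0
Round 4: Elkhorn=53 Juniper=32 → close Elkhorn (overflow 39)
  53÷1 = 53 each, +1 to first 0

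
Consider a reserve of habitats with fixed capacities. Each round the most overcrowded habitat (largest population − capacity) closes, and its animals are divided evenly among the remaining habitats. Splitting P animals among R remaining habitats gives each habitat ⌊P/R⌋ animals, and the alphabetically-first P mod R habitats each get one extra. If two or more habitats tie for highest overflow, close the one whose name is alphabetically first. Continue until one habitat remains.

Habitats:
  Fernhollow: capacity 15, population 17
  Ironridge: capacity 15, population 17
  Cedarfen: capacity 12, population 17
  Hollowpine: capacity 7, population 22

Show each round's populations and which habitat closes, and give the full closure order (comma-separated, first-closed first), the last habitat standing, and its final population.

Round 1: Cedarfen=17 Fernhollow=17 Hollowpine=22 Ironridge=17 → close Hollowpine (overflow 15)
  22÷3 = 7 each, +1 to first 1
Round 2: Cedarfen=25 Fernhollow=24 Ironridge=24 → close Cedarfen (overflow 13)
  25÷2 = 12 each, +1 to first 1
Round 3: Fernhollow=37 Ironridge=36 → close Fernhollow (overflow 22)
  37÷1 = 37 each, +1 to first 0

Closure order: Hollowpine, Cedarfen, Fernhollow
Last habitat: Ironridge with 73 animals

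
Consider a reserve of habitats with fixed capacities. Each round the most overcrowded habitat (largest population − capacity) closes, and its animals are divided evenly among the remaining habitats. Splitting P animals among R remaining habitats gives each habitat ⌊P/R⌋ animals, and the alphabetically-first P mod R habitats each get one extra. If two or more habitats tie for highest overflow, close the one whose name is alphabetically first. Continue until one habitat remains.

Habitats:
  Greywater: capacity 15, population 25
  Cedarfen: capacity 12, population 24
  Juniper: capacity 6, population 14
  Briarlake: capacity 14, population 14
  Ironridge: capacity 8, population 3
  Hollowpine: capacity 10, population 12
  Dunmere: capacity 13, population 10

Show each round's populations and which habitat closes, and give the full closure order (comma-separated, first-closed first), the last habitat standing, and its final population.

Closure order: Cedarfen, Greywater, Juniper, Hollowpine, Briarlake, Dunmere
Last habitat: Ironridge with 102 animals

Round 1: Briarlake=14 Cedarfen=24 Dunmere=10 Greywater=25 Hollowpine=12 Ironridge=3 Juniper=14 → close Cedarfen (overflow 12)
  24÷6 = 4 each, +1 to first 0
Round 2: Briarlake=18 Dunmere=14 Greywater=29 Hollowpine=16 Ironridge=7 Juniper=18 → close Greywater (overflow 14)
  29÷5 = 5 each, +1 to first 4
Round 3: Briarlake=24 Dunmere=20 Hollowpine=22 Ironridge=13 Juniper=23 → close Juniper (overflow 17)
  23÷4 = 5 each, +1 to first 3
Round 4: Briarlake=30 Dunmere=26 Hollowpine=28 Ironridge=18 → close Hollowpine (overflow 18)
  28÷3 = 9 each, +1 to first 1
Round 5: Briarlake=40 Dunmere=35 Ironridge=27 → close Briarlake (overflow 26)
  40÷2 = 20 each, +1 to first 0
Round 6: Dunmere=55 Ironridge=47 → close Dunmere (overflow 42)
  55÷1 = 55 each, +1 to first 0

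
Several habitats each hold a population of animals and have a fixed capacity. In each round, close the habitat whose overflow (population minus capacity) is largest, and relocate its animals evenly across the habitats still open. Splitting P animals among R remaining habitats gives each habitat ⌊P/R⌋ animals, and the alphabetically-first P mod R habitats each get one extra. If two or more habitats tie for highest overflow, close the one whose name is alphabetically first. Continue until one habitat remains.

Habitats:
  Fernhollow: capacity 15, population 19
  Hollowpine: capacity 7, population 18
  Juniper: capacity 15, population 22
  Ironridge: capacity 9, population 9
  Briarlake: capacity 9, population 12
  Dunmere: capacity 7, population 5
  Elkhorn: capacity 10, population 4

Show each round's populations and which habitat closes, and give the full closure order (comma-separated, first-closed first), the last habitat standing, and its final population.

Round 1: Briarlake=12 Dunmere=5 Elkhorn=4 Fernhollow=19 Hollowpine=18 Ironridge=9 Juniper=22 → close Hollowpine (overflow 11)
  18÷6 = 3 each, +1 to first 0
Round 2: Briarlake=15 Dunmere=8 Elkhorn=7 Fernhollow=22 Ironridge=12 Juniper=25 → close Juniper (overflow 10)
  25÷5 = 5 each, +1 to first 0
Round 3: Briarlake=20 Dunmere=13 Elkhorn=12 Fernhollow=27 Ironridge=17 → close Fernhollow (overflow 12)
  27÷4 = 6 each, +1 to first 3
Round 4: Briarlake=27 Dunmere=20 Elkhorn=19 Ironridge=23 → close Briarlake (overflow 18)
  27÷3 = 9 each, +1 to first 0
Round 5: Dunmere=29 Elkhorn=28 Ironridge=32 → close Ironridge (overflow 23)
  32÷2 = 16 each, +1 to first 0
Round 6: Dunmere=45 Elkhorn=44 → close Dunmere (overflow 38)
  45÷1 = 45 each, +1 to first 0

Closure order: Hollowpine, Juniper, Fernhollow, Briarlake, Ironridge, Dunmere
Last habitat: Elkhorn with 89 animals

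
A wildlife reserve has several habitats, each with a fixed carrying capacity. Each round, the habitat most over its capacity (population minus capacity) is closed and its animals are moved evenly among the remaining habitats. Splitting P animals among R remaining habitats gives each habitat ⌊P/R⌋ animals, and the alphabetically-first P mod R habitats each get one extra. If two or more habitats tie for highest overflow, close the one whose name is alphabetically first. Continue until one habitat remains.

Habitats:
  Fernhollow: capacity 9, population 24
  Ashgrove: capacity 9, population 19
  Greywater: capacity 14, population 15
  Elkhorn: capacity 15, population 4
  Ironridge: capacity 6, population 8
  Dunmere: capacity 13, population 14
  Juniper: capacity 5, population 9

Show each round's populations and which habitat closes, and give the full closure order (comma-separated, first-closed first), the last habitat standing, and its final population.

Closure order: Fernhollow, Ashgrove, Juniper, Dunmere, Greywater, Ironridge
Last habitat: Elkhorn with 93 animals

Round 1: Ashgrove=19 Dunmere=14 Elkhorn=4 Fernhollow=24 Greywater=15 Ironridge=8 Juniper=9 → close Fernhollow (overflow 15)
  24÷6 = 4 each, +1 to first 0
Round 2: Ashgrove=23 Dunmere=18 Elkhorn=8 Greywater=19 Ironridge=12 Juniper=13 → close Ashgrove (overflow 14)
  23÷5 = 4 each, +1 to first 3
Round 3: Dunmere=23 Elkhorn=13 Greywater=24 Ironridge=16 Juniper=17 → close Juniper (overflow 12)
  17÷4 = 4 each, +1 to first 1
Round 4: Dunmere=28 Elkhorn=17 Greywater=28 Ironridge=20 → close Dunmere (overflow 15)
  28÷3 = 9 each, +1 to first 1
Round 5: Elkhorn=27 Greywater=37 Ironridge=29 → close Greywater (overflow 23)
  37÷2 = 18 each, +1 to first 1
Round 6: Elkhorn=46 Ironridge=47 → close Ironridge (overflow 41)
  47÷1 = 47 each, +1 to first 0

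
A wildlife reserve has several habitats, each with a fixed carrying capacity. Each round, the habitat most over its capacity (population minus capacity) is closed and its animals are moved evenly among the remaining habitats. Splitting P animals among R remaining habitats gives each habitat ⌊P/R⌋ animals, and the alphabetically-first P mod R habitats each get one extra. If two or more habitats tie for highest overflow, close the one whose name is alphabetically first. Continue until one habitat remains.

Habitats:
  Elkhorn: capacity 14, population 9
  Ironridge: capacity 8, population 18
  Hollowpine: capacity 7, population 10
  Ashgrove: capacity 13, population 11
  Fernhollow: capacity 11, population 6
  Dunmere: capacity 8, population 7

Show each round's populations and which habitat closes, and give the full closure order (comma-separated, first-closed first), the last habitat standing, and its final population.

Closure order: Ironridge, Hollowpine, Ashgrove, Dunmere, Elkhorn
Last habitat: Fernhollow with 61 animals

Round 1: Ashgrove=11 Dunmere=7 Elkhorn=9 Fernhollow=6 Hollowpine=10 Ironridge=18 → close Ironridge (overflow 10)
  18÷5 = 3 each, +1 to first 3
Round 2: Ashgrove=15 Dunmere=11 Elkhorn=13 Fernhollow=9 Hollowpine=13 → close Hollowpine (overflow 6)
  13÷4 = 3 each, +1 to first 1
Round 3: Ashgrove=19 Dunmere=14 Elkhorn=16 Fernhollow=12 → close Ashgrove (overflow 6)
  19÷3 = 6 each, +1 to first 1
Round 4: Dunmere=21 Elkhorn=22 Fernhollow=18 → close Dunmere (overflow 13)
  21÷2 = 10 each, +1 to first 1
Round 5: Elkhorn=33 Fernhollow=28 → close Elkhorn (overflow 19)
  33÷1 = 33 each, +1 to first 0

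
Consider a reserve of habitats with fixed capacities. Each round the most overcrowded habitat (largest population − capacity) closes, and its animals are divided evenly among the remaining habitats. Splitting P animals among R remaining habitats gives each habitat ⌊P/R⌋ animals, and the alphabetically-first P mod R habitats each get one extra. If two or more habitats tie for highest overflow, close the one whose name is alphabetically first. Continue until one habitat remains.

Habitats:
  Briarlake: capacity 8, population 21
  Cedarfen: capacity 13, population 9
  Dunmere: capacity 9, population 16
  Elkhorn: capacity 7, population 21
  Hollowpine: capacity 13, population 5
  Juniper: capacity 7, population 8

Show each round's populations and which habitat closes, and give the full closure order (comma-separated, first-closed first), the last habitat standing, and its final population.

Round 1: Briarlake=21 Cedarfen=9 Dunmere=16 Elkhorn=21 Hollowpine=5 Juniper=8 → close Elkhorn (overflow 14)
  21÷5 = 4 each, +1 to first 1
Round 2: Briarlake=26 Cedarfen=13 Dunmere=20 Hollowpine=9 Juniper=12 → close Briarlake (overflow 18)
  26÷4 = 6 each, +1 to first 2
Round 3: Cedarfen=20 Dunmere=27 Hollowpine=15 Juniper=18 → close Dunmere (overflow 18)
  27÷3 = 9 each, +1 to first 0
Round 4: Cedarfen=29 Hollowpine=24 Juniper=27 → close Juniper (overflow 20)
  27÷2 = 13 each, +1 to first 1
Round 5: Cedarfen=43 Hollowpine=37 → close Cedarfen (overflow 30)
  43÷1 = 43 each, +1 to first 0

Closure order: Elkhorn, Briarlake, Dunmere, Juniper, Cedarfen
Last habitat: Hollowpine with 80 animals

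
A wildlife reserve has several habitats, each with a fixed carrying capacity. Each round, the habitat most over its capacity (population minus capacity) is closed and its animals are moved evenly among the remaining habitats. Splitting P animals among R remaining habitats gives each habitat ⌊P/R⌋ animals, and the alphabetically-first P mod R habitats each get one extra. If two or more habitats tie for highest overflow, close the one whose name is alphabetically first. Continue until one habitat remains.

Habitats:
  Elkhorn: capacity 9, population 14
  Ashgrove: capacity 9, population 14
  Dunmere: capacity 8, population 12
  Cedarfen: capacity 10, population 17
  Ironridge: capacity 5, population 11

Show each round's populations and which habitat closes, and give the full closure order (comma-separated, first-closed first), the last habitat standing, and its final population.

Closure order: Cedarfen, Ashgrove, Ironridge, Dunmere
Last habitat: Elkhorn with 68 animals

Round 1: Ashgrove=14 Cedarfen=17 Dunmere=12 Elkhorn=14 Ironridge=11 → close Cedarfen (overflow 7)
  17÷4 = 4 each, +1 to first 1
Round 2: Ashgrove=19 Dunmere=16 Elkhorn=18 Ironridge=15 → close Ashgrove (overflow 10)
  19÷3 = 6 each, +1 to first 1
Round 3: Dunmere=23 Elkhorn=24 Ironridge=21 → close Ironridge (overflow 16)
  21÷2 = 10 each, +1 to first 1
Round 4: Dunmere=34 Elkhorn=34 → close Dunmere (overflow 26)
  34÷1 = 34 each, +1 to first 0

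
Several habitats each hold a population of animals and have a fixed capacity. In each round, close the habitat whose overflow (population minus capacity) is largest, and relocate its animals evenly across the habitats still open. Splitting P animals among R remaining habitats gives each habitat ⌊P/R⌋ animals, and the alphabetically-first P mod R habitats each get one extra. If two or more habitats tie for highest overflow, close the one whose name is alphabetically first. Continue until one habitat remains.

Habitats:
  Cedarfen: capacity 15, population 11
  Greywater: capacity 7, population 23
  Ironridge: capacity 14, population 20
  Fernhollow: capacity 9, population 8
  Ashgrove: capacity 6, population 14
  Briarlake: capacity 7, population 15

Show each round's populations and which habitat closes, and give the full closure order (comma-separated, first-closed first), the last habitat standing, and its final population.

Closure order: Greywater, Ashgrove, Briarlake, Ironridge, Fernhollow
Last habitat: Cedarfen with 91 animals

Round 1: Ashgrove=14 Briarlake=15 Cedarfen=11 Fernhollow=8 Greywater=23 Ironridge=20 → close Greywater (overflow 16)
  23÷5 = 4 each, +1 to first 3
Round 2: Ashgrove=19 Briarlake=20 Cedarfen=16 Fernhollow=12 Ironridge=24 → close Ashgrove (overflow 13)
  19÷4 = 4 each, +1 to first 3
Round 3: Briarlake=25 Cedarfen=21 Fernhollow=17 Ironridge=28 → close Briarlake (overflow 18)
  25÷3 = 8 each, +1 to first 1
Round 4: Cedarfen=30 Fernhollow=25 Ironridge=36 → close Ironridge (overflow 22)
  36÷2 = 18 each, +1 to first 0
Round 5: Cedarfen=48 Fernhollow=43 → close Fernhollow (overflow 34)
  43÷1 = 43 each, +1 to first 0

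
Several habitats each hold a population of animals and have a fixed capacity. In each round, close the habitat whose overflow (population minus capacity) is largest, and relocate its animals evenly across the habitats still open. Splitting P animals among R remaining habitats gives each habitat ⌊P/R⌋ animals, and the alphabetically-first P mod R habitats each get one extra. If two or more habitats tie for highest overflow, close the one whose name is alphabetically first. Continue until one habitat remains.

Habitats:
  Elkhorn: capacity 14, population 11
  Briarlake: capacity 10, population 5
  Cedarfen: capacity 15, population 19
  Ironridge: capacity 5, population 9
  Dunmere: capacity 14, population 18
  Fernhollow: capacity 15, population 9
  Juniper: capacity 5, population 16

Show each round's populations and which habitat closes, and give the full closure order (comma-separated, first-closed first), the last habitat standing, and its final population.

Closure order: Juniper, Cedarfen, Dunmere, Ironridge, Elkhorn, Briarlake
Last habitat: Fernhollow with 87 animals

Round 1: Briarlake=5 Cedarfen=19 Dunmere=18 Elkhorn=11 Fernhollow=9 Ironridge=9 Juniper=16 → close Juniper (overflow 11)
  16÷6 = 2 each, +1 to first 4
Round 2: Briarlake=8 Cedarfen=22 Dunmere=21 Elkhorn=14 Fernhollow=11 Ironridge=11 → close Cedarfen (overflow 7)
  22÷5 = 4 each, +1 to first 2
Round 3: Briarlake=13 Dunmere=26 Elkhorn=18 Fernhollow=15 Ironridge=15 → close Dunmere (overflow 12)
  26÷4 = 6 each, +1 to first 2
Round 4: Briarlake=20 Elkhorn=25 Fernhollow=21 Ironridge=21 → close Ironridge (overflow 16)
  21÷3 = 7 each, +1 to first 0
Round 5: Briarlake=27 Elkhorn=32 Fernhollow=28 → close Elkhorn (overflow 18)
  32÷2 = 16 each, +1 to first 0
Round 6: Briarlake=43 Fernhollow=44 → close Briarlake (overflow 33)
  43÷1 = 43 each, +1 to first 0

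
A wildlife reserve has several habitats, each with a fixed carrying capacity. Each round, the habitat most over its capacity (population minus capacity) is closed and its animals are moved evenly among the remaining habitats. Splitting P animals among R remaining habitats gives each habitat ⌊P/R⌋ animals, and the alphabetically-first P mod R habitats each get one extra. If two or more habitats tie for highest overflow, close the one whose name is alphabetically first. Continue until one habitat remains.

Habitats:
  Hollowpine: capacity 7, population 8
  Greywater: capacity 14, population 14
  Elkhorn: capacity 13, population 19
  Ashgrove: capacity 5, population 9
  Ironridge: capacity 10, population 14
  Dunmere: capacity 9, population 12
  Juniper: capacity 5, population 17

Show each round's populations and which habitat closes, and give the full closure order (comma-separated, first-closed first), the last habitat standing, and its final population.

Round 1: Ashgrove=9 Dunmere=12 Elkhorn=19 Greywater=14 Hollowpine=8 Ironridge=14 Juniper=17 → close Juniper (overflow 12)
  17÷6 = 2 each, +1 to first 5
Round 2: Ashgrove=12 Dunmere=15 Elkhorn=22 Greywater=17 Hollowpine=11 Ironridge=16 → close Elkhorn (overflow 9)
  22÷5 = 4 each, +1 to first 2
Round 3: Ashgrove=17 Dunmere=20 Greywater=21 Hollowpine=15 Ironridge=20 → close Ashgrove (overflow 12)
  17÷4 = 4 each, +1 to first 1
Round 4: Dunmere=25 Greywater=25 Hollowpine=19 Ironridge=24 → close Dunmere (overflow 16)
  25÷3 = 8 each, +1 to first 1
Round 5: Greywater=34 Hollowpine=27 Ironridge=32 → close Ironridge (overflow 22)
  32÷2 = 16 each, +1 to first 0
Round 6: Greywater=50 Hollowpine=43 → close Greywater (overflow 36)
  50÷1 = 50 each, +1 to first 0

Closure order: Juniper, Elkhorn, Ashgrove, Dunmere, Ironridge, Greywater
Last habitat: Hollowpine with 93 animals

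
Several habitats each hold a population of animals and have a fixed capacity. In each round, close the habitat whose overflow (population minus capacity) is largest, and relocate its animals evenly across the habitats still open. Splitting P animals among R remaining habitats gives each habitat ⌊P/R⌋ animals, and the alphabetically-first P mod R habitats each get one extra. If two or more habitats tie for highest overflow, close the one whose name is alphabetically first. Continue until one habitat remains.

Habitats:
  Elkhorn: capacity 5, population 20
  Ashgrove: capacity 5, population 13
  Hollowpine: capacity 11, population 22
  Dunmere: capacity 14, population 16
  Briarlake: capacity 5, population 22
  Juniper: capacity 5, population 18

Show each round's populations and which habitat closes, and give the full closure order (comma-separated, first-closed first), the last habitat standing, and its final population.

Round 1: Ashgrove=13 Briarlake=22 Dunmere=16 Elkhorn=20 Hollowpine=22 Juniper=18 → close Briarlake (overflow 17)
  22÷5 = 4 each, +1 to first 2
Round 2: Ashgrove=18 Dunmere=21 Elkhorn=24 Hollowpine=26 Juniper=22 → close Elkhorn (overflow 19)
  24÷4 = 6 each, +1 to first 0
Round 3: Ashgrove=24 Dunmere=27 Hollowpine=32 Juniper=28 → close Juniper (overflow 23)
  28÷3 = 9 each, +1 to first 1
Round 4: Ashgrove=34 Dunmere=36 Hollowpine=41 → close Hollowpine (overflow 30)
  41÷2 = 20 each, +1 to first 1
Round 5: Ashgrove=55 Dunmere=56 → close Ashgrove (overflow 50)
  55÷1 = 55 each, +1 to first 0

Closure order: Briarlake, Elkhorn, Juniper, Hollowpine, Ashgrove
Last habitat: Dunmere with 111 animals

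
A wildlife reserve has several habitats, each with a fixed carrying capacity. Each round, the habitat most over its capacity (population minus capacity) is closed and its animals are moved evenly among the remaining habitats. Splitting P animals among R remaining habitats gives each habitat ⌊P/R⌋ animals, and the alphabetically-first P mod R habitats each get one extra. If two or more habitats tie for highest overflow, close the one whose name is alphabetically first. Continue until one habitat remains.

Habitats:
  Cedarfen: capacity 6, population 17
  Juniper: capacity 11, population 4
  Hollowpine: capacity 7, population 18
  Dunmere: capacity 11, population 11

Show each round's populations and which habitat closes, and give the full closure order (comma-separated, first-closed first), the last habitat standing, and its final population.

Round 1: Cedarfen=17 Dunmere=11 Hollowpine=18 Juniper=4 → close Cedarfen (overflow 11)
  17÷3 = 5 each, +1 to first 2
Round 2: Dunmere=17 Hollowpine=24 Juniper=9 → close Hollowpine (overflow 17)
  24÷2 = 12 each, +1 to first 0
Round 3: Dunmere=29 Juniper=21 → close Dunmere (overflow 18)
  29÷1 = 29 each, +1 to first 0

Closure order: Cedarfen, Hollowpine, Dunmere
Last habitat: Juniper with 50 animals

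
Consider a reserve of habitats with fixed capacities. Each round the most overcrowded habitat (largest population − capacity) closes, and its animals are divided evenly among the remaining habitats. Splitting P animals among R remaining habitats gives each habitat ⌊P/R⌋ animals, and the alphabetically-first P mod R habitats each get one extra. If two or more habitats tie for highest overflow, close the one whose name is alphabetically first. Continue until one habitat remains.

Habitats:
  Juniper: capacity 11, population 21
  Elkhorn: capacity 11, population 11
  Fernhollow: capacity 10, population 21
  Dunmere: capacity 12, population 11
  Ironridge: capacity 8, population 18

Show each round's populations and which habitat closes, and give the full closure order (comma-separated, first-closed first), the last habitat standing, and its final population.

Round 1: Dunmere=11 Elkhorn=11 Fernhollow=21 Ironridge=18 Juniper=21 → close Fernhollow (overflow 11)
  21÷4 = 5 each, +1 to first 1
Round 2: Dunmere=17 Elkhorn=16 Ironridge=23 Juniper=26 → close Ironridge (overflow 15)
  23÷3 = 7 each, +1 to first 2
Round 3: Dunmere=25 Elkhorn=24 Juniper=33 → close Juniper (overflow 22)
  33÷2 = 16 each, +1 to first 1
Round 4: Dunmere=42 Elkhorn=40 → close Dunmere (overflow 30)
  42÷1 = 42 each, +1 to first 0

Closure order: Fernhollow, Ironridge, Juniper, Dunmere
Last habitat: Elkhorn with 82 animals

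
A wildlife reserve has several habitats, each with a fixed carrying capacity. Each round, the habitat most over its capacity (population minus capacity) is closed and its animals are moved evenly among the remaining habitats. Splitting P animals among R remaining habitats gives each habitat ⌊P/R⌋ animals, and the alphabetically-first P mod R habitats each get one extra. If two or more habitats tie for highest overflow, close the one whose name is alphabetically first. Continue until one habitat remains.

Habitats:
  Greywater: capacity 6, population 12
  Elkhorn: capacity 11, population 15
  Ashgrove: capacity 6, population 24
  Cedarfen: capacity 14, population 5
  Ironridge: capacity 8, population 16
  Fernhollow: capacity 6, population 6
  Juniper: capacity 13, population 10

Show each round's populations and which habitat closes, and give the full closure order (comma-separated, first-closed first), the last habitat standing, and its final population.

Round 1: Ashgrove=24 Cedarfen=5 Elkhorn=15 Fernhollow=6 Greywater=12 Ironridge=16 Juniper=10 → close Ashgrove (overflow 18)
  24÷6 = 4 each, +1 to first 0
Round 2: Cedarfen=9 Elkhorn=19 Fernhollow=10 Greywater=16 Ironridge=20 Juniper=14 → close Ironridge (overflow 12)
  20÷5 = 4 each, +1 to first 0
Round 3: Cedarfen=13 Elkhorn=23 Fernhollow=14 Greywater=20 Juniper=18 → close Greywater (overflow 14)
  20÷4 = 5 each, +1 to first 0
Round 4: Cedarfen=18 Elkhorn=28 Fernhollow=19 Juniper=23 → close Elkhorn (overflow 17)
  28÷3 = 9 each, +1 to first 1
Round 5: Cedarfen=28 Fernhollow=28 Juniper=32 → close Fernhollow (overflow 22)
  28÷2 = 14 each, +1 to first 0
Round 6: Cedarfen=42 Juniper=46 → close Juniper (overflow 33)
  46÷1 = 46 each, +1 to first 0

Closure order: Ashgrove, Ironridge, Greywater, Elkhorn, Fernhollow, Juniper
Last habitat: Cedarfen with 88 animals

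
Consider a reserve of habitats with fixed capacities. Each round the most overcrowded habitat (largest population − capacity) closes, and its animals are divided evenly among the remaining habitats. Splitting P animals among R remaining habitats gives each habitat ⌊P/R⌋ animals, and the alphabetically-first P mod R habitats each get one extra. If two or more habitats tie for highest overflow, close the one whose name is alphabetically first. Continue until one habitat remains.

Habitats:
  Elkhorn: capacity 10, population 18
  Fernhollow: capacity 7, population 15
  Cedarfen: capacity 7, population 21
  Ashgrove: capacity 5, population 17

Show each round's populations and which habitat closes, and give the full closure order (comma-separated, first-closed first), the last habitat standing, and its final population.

Closure order: Cedarfen, Ashgrove, Elkhorn
Last habitat: Fernhollow with 71 animals

Round 1: Ashgrove=17 Cedarfen=21 Elkhorn=18 Fernhollow=15 → close Cedarfen (overflow 14)
  21÷3 = 7 each, +1 to first 0
Round 2: Ashgrove=24 Elkhorn=25 Fernhollow=22 → close Ashgrove (overflow 19)
  24÷2 = 12 each, +1 to first 0
Round 3: Elkhorn=37 Fernhollow=34 → close Elkhorn (overflow 27)
  37÷1 = 37 each, +1 to first 0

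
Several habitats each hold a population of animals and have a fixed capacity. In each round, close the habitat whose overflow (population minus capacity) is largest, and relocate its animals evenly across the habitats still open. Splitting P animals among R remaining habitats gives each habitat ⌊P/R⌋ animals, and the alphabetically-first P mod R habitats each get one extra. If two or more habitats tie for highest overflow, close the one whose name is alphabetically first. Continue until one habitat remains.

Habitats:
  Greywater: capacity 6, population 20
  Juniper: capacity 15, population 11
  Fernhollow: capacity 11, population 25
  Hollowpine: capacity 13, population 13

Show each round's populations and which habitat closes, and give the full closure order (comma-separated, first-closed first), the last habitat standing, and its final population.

Closure order: Fernhollow, Greywater, Hollowpine
Last habitat: Juniper with 69 animals

Round 1: Fernhollow=25 Greywater=20 Hollowpine=13 Juniper=11 → close Fernhollow (overflow 14)
  25÷3 = 8 each, +1 to first 1
Round 2: Greywater=29 Hollowpine=21 Juniper=19 → close Greywater (overflow 23)
  29÷2 = 14 each, +1 to first 1
Round 3: Hollowpine=36 Juniper=33 → close Hollowpine (overflow 23)
  36÷1 = 36 each, +1 to first 0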